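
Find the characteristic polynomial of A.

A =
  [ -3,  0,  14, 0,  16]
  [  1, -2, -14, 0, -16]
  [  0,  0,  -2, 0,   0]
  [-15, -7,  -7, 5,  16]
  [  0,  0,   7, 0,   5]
x^5 - 3*x^4 - 29*x^3 + 27*x^2 + 280*x + 300

Expanding det(x·I − A) (e.g. by cofactor expansion or by noting that A is similar to its Jordan form J, which has the same characteristic polynomial as A) gives
  χ_A(x) = x^5 - 3*x^4 - 29*x^3 + 27*x^2 + 280*x + 300
which factors as (x - 5)^2*(x + 2)^2*(x + 3). The eigenvalues (with algebraic multiplicities) are λ = -3 with multiplicity 1, λ = -2 with multiplicity 2, λ = 5 with multiplicity 2.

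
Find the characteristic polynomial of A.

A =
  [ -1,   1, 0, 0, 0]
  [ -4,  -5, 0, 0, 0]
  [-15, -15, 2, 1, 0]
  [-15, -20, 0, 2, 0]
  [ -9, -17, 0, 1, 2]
x^5 - 15*x^3 + 10*x^2 + 60*x - 72

Expanding det(x·I − A) (e.g. by cofactor expansion or by noting that A is similar to its Jordan form J, which has the same characteristic polynomial as A) gives
  χ_A(x) = x^5 - 15*x^3 + 10*x^2 + 60*x - 72
which factors as (x - 2)^3*(x + 3)^2. The eigenvalues (with algebraic multiplicities) are λ = -3 with multiplicity 2, λ = 2 with multiplicity 3.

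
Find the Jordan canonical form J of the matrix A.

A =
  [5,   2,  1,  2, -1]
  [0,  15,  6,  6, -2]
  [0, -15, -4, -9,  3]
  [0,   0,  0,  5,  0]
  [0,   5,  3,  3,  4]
J_2(5) ⊕ J_2(5) ⊕ J_1(5)

The characteristic polynomial is
  det(x·I − A) = x^5 - 25*x^4 + 250*x^3 - 1250*x^2 + 3125*x - 3125 = (x - 5)^5

Eigenvalues and multiplicities (the geometric multiplicity of λ is n − rank(A − λI), which equals the number of Jordan blocks for λ):
  λ = 5: algebraic multiplicity = 5, geometric multiplicity = 3

Determining the block sizes for each eigenvalue:
  λ = 5: with am = 5 and gm = 3, the partition is not yet determined (e.g. several partitions of 5 into 3 parts exist). Let N = A − (5)·I. Computing rank(N^1) = 2, rank(N^2) = 0; the number of blocks of size ≥ j is rank(N^{j−1}) − rank(N^j), giving [3, 2]. So we have 2 block(s) of size 2, 1 block(s) of size 1 → block sizes [2, 2, 1]

Assembling the blocks gives a Jordan form
J =
  [5, 1, 0, 0, 0]
  [0, 5, 0, 0, 0]
  [0, 0, 5, 1, 0]
  [0, 0, 0, 5, 0]
  [0, 0, 0, 0, 5]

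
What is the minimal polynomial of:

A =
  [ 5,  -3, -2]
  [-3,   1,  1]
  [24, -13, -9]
x^3 + 3*x^2 + 3*x + 1

The characteristic polynomial is χ_A(x) = (x + 1)^3, so the eigenvalues are known. The minimal polynomial is
  m_A(x) = Π_λ (x − λ)^{k_λ}
where k_λ is the size of the *largest* Jordan block for λ (equivalently, the smallest k with (A − λI)^k v = 0 for every generalised eigenvector v of λ).

  λ = -1: largest Jordan block has size 3, contributing (x + 1)^3

So m_A(x) = (x + 1)^3 = x^3 + 3*x^2 + 3*x + 1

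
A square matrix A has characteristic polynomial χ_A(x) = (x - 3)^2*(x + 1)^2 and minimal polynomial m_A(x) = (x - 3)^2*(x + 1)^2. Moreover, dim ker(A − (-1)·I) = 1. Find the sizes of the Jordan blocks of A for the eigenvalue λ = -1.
Block sizes for λ = -1: [2]

Step 1 — from the characteristic polynomial, algebraic multiplicity of λ = -1 is 2. From dim ker(A − (-1)·I) = 1, there are exactly 1 Jordan blocks for λ = -1.
Step 2 — from the minimal polynomial, the factor (x + 1)^2 tells us the largest block for λ = -1 has size 2.
Step 3 — with total size 2, 1 blocks, and largest block 2, the block sizes (in nonincreasing order) are [2].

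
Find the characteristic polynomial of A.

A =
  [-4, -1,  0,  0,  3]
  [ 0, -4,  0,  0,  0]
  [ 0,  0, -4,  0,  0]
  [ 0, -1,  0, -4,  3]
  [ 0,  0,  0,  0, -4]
x^5 + 20*x^4 + 160*x^3 + 640*x^2 + 1280*x + 1024

Expanding det(x·I − A) (e.g. by cofactor expansion or by noting that A is similar to its Jordan form J, which has the same characteristic polynomial as A) gives
  χ_A(x) = x^5 + 20*x^4 + 160*x^3 + 640*x^2 + 1280*x + 1024
which factors as (x + 4)^5. The eigenvalues (with algebraic multiplicities) are λ = -4 with multiplicity 5.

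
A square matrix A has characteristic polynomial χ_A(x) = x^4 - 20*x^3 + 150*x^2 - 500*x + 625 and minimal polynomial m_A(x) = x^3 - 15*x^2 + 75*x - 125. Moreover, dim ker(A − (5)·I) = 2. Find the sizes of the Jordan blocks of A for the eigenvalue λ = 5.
Block sizes for λ = 5: [3, 1]

Step 1 — from the characteristic polynomial, algebraic multiplicity of λ = 5 is 4. From dim ker(A − (5)·I) = 2, there are exactly 2 Jordan blocks for λ = 5.
Step 2 — from the minimal polynomial, the factor (x − 5)^3 tells us the largest block for λ = 5 has size 3.
Step 3 — with total size 4, 2 blocks, and largest block 3, the block sizes (in nonincreasing order) are [3, 1].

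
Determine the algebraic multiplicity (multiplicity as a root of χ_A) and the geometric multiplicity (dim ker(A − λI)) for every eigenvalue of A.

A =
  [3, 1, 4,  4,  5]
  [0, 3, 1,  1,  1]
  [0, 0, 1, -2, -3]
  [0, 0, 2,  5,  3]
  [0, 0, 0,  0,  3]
λ = 3: alg = 5, geom = 2

Step 1 — factor the characteristic polynomial to read off the algebraic multiplicities:
  χ_A(x) = (x - 3)^5

Step 2 — compute geometric multiplicities via the rank-nullity identity g(λ) = n − rank(A − λI):
  rank(A − (3)·I) = 3, so dim ker(A − (3)·I) = n − 3 = 2

Summary:
  λ = 3: algebraic multiplicity = 5, geometric multiplicity = 2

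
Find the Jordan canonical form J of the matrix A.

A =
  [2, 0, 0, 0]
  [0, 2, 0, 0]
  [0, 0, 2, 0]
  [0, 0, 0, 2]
J_1(2) ⊕ J_1(2) ⊕ J_1(2) ⊕ J_1(2)

The characteristic polynomial is
  det(x·I − A) = x^4 - 8*x^3 + 24*x^2 - 32*x + 16 = (x - 2)^4

Eigenvalues and multiplicities (the geometric multiplicity of λ is n − rank(A − λI), which equals the number of Jordan blocks for λ):
  λ = 2: algebraic multiplicity = 4, geometric multiplicity = 4

Determining the block sizes for each eigenvalue:
  λ = 2: gm = am = 4, so every block has size 1 → block sizes [1, 1, 1, 1]

Assembling the blocks gives a Jordan form
J =
  [2, 0, 0, 0]
  [0, 2, 0, 0]
  [0, 0, 2, 0]
  [0, 0, 0, 2]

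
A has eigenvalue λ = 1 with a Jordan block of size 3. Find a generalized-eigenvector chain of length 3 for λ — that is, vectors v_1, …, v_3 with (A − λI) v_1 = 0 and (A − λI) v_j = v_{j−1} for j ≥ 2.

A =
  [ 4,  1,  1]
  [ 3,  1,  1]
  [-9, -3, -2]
A Jordan chain for λ = 1 of length 3:
v_1 = (3, 0, -9)ᵀ
v_2 = (3, 3, -9)ᵀ
v_3 = (1, 0, 0)ᵀ

Let N = A − (1)·I. We want v_3 with N^3 v_3 = 0 but N^2 v_3 ≠ 0; then v_{j-1} := N · v_j for j = 3, …, 2.

Pick v_3 = (1, 0, 0)ᵀ.
Then v_2 = N · v_3 = (3, 3, -9)ᵀ.
Then v_1 = N · v_2 = (3, 0, -9)ᵀ.

Sanity check: (A − (1)·I) v_1 = (0, 0, 0)ᵀ = 0. ✓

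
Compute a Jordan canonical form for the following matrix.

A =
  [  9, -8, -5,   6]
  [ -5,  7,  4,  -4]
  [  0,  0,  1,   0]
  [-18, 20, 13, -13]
J_3(1) ⊕ J_1(1)

The characteristic polynomial is
  det(x·I − A) = x^4 - 4*x^3 + 6*x^2 - 4*x + 1 = (x - 1)^4

Eigenvalues and multiplicities (the geometric multiplicity of λ is n − rank(A − λI), which equals the number of Jordan blocks for λ):
  λ = 1: algebraic multiplicity = 4, geometric multiplicity = 2

Determining the block sizes for each eigenvalue:
  λ = 1: with am = 4 and gm = 2, the partition is not yet determined (e.g. several partitions of 4 into 2 parts exist). Let N = A − (1)·I. Computing rank(N^1) = 2, rank(N^2) = 1, rank(N^3) = 0; the number of blocks of size ≥ j is rank(N^{j−1}) − rank(N^j), giving [2, 1, 1]. So we have 1 block(s) of size 3, 1 block(s) of size 1 → block sizes [3, 1]

Assembling the blocks gives a Jordan form
J =
  [1, 1, 0, 0]
  [0, 1, 1, 0]
  [0, 0, 1, 0]
  [0, 0, 0, 1]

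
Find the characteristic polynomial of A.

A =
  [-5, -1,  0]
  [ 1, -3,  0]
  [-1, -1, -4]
x^3 + 12*x^2 + 48*x + 64

Expanding det(x·I − A) (e.g. by cofactor expansion or by noting that A is similar to its Jordan form J, which has the same characteristic polynomial as A) gives
  χ_A(x) = x^3 + 12*x^2 + 48*x + 64
which factors as (x + 4)^3. The eigenvalues (with algebraic multiplicities) are λ = -4 with multiplicity 3.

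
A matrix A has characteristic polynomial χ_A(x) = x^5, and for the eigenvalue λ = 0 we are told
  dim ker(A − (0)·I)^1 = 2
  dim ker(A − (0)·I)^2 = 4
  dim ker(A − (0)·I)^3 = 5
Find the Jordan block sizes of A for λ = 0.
Block sizes for λ = 0: [3, 2]

From the dimensions of kernels of powers, the number of Jordan blocks of size at least j is d_j − d_{j−1} where d_j = dim ker(N^j) (with d_0 = 0). Computing the differences gives [2, 2, 1].
The number of blocks of size exactly k is (#blocks of size ≥ k) − (#blocks of size ≥ k + 1), so the partition is: 1 block(s) of size 2, 1 block(s) of size 3.
In nonincreasing order the block sizes are [3, 2].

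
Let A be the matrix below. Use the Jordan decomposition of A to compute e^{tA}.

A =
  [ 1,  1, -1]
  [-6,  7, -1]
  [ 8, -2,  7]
e^{tA} =
  [t^2*exp(5*t) - 4*t*exp(5*t) + exp(5*t), t*exp(5*t), t^2*exp(5*t)/2 - t*exp(5*t)]
  [2*t^2*exp(5*t) - 6*t*exp(5*t), 2*t*exp(5*t) + exp(5*t), t^2*exp(5*t) - t*exp(5*t)]
  [-2*t^2*exp(5*t) + 8*t*exp(5*t), -2*t*exp(5*t), -t^2*exp(5*t) + 2*t*exp(5*t) + exp(5*t)]

Strategy: write A = P · J · P⁻¹ where J is a Jordan canonical form, so e^{tA} = P · e^{tJ} · P⁻¹, and e^{tJ} can be computed block-by-block.

A has Jordan form
J =
  [5, 1, 0]
  [0, 5, 1]
  [0, 0, 5]
(up to reordering of blocks).

Per-block formulas:
  For a 3×3 Jordan block J_3(5): exp(t · J_3(5)) = e^(5t)·(I + t·N + (t^2/2)·N^2), where N is the 3×3 nilpotent shift.

After assembling e^{tJ} and conjugating by P, we get:

e^{tA} =
  [t^2*exp(5*t) - 4*t*exp(5*t) + exp(5*t), t*exp(5*t), t^2*exp(5*t)/2 - t*exp(5*t)]
  [2*t^2*exp(5*t) - 6*t*exp(5*t), 2*t*exp(5*t) + exp(5*t), t^2*exp(5*t) - t*exp(5*t)]
  [-2*t^2*exp(5*t) + 8*t*exp(5*t), -2*t*exp(5*t), -t^2*exp(5*t) + 2*t*exp(5*t) + exp(5*t)]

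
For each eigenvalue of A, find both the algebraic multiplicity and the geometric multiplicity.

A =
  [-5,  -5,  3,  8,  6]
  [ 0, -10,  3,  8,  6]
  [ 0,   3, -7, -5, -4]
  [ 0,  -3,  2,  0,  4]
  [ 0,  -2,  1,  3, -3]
λ = -5: alg = 5, geom = 3

Step 1 — factor the characteristic polynomial to read off the algebraic multiplicities:
  χ_A(x) = (x + 5)^5

Step 2 — compute geometric multiplicities via the rank-nullity identity g(λ) = n − rank(A − λI):
  rank(A − (-5)·I) = 2, so dim ker(A − (-5)·I) = n − 2 = 3

Summary:
  λ = -5: algebraic multiplicity = 5, geometric multiplicity = 3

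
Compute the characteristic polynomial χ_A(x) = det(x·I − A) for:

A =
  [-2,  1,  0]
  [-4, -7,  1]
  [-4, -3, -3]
x^3 + 12*x^2 + 48*x + 64

Expanding det(x·I − A) (e.g. by cofactor expansion or by noting that A is similar to its Jordan form J, which has the same characteristic polynomial as A) gives
  χ_A(x) = x^3 + 12*x^2 + 48*x + 64
which factors as (x + 4)^3. The eigenvalues (with algebraic multiplicities) are λ = -4 with multiplicity 3.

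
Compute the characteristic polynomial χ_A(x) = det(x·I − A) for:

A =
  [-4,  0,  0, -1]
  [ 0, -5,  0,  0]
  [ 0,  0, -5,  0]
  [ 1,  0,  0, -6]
x^4 + 20*x^3 + 150*x^2 + 500*x + 625

Expanding det(x·I − A) (e.g. by cofactor expansion or by noting that A is similar to its Jordan form J, which has the same characteristic polynomial as A) gives
  χ_A(x) = x^4 + 20*x^3 + 150*x^2 + 500*x + 625
which factors as (x + 5)^4. The eigenvalues (with algebraic multiplicities) are λ = -5 with multiplicity 4.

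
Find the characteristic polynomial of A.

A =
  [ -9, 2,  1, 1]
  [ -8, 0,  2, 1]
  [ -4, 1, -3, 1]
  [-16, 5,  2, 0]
x^4 + 12*x^3 + 54*x^2 + 108*x + 81

Expanding det(x·I − A) (e.g. by cofactor expansion or by noting that A is similar to its Jordan form J, which has the same characteristic polynomial as A) gives
  χ_A(x) = x^4 + 12*x^3 + 54*x^2 + 108*x + 81
which factors as (x + 3)^4. The eigenvalues (with algebraic multiplicities) are λ = -3 with multiplicity 4.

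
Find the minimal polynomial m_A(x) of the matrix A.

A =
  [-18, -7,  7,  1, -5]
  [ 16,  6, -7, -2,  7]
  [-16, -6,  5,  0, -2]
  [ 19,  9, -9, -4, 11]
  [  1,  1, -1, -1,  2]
x^4 + 8*x^3 + 18*x^2 + 16*x + 5

The characteristic polynomial is χ_A(x) = (x + 1)^4*(x + 5), so the eigenvalues are known. The minimal polynomial is
  m_A(x) = Π_λ (x − λ)^{k_λ}
where k_λ is the size of the *largest* Jordan block for λ (equivalently, the smallest k with (A − λI)^k v = 0 for every generalised eigenvector v of λ).

  λ = -5: largest Jordan block has size 1, contributing (x + 5)
  λ = -1: largest Jordan block has size 3, contributing (x + 1)^3

So m_A(x) = (x + 1)^3*(x + 5) = x^4 + 8*x^3 + 18*x^2 + 16*x + 5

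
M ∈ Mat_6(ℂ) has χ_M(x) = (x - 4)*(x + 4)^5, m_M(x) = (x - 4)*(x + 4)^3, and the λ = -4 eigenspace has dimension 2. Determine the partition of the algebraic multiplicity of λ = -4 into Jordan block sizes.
Block sizes for λ = -4: [3, 2]

Step 1 — from the characteristic polynomial, algebraic multiplicity of λ = -4 is 5. From dim ker(M − (-4)·I) = 2, there are exactly 2 Jordan blocks for λ = -4.
Step 2 — from the minimal polynomial, the factor (x + 4)^3 tells us the largest block for λ = -4 has size 3.
Step 3 — with total size 5, 2 blocks, and largest block 3, the block sizes (in nonincreasing order) are [3, 2].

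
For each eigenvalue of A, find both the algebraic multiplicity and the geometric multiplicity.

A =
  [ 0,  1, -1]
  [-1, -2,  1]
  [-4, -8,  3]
λ = -1: alg = 1, geom = 1; λ = 1: alg = 2, geom = 1

Step 1 — factor the characteristic polynomial to read off the algebraic multiplicities:
  χ_A(x) = (x - 1)^2*(x + 1)

Step 2 — compute geometric multiplicities via the rank-nullity identity g(λ) = n − rank(A − λI):
  rank(A − (-1)·I) = 2, so dim ker(A − (-1)·I) = n − 2 = 1
  rank(A − (1)·I) = 2, so dim ker(A − (1)·I) = n − 2 = 1

Summary:
  λ = -1: algebraic multiplicity = 1, geometric multiplicity = 1
  λ = 1: algebraic multiplicity = 2, geometric multiplicity = 1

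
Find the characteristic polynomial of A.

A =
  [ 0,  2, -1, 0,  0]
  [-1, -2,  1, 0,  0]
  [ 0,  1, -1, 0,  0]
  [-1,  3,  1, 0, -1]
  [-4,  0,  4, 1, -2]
x^5 + 5*x^4 + 10*x^3 + 10*x^2 + 5*x + 1

Expanding det(x·I − A) (e.g. by cofactor expansion or by noting that A is similar to its Jordan form J, which has the same characteristic polynomial as A) gives
  χ_A(x) = x^5 + 5*x^4 + 10*x^3 + 10*x^2 + 5*x + 1
which factors as (x + 1)^5. The eigenvalues (with algebraic multiplicities) are λ = -1 with multiplicity 5.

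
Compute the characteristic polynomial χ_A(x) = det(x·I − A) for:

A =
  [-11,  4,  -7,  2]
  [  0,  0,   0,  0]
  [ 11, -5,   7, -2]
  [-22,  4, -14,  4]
x^4

Expanding det(x·I − A) (e.g. by cofactor expansion or by noting that A is similar to its Jordan form J, which has the same characteristic polynomial as A) gives
  χ_A(x) = x^4
which factors as x^4. The eigenvalues (with algebraic multiplicities) are λ = 0 with multiplicity 4.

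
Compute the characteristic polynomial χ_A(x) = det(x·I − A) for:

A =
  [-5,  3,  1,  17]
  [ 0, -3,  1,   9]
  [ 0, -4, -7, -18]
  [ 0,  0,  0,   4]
x^4 + 11*x^3 + 15*x^2 - 175*x - 500

Expanding det(x·I − A) (e.g. by cofactor expansion or by noting that A is similar to its Jordan form J, which has the same characteristic polynomial as A) gives
  χ_A(x) = x^4 + 11*x^3 + 15*x^2 - 175*x - 500
which factors as (x - 4)*(x + 5)^3. The eigenvalues (with algebraic multiplicities) are λ = -5 with multiplicity 3, λ = 4 with multiplicity 1.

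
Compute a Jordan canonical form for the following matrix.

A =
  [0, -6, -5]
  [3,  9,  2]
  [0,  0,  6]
J_1(3) ⊕ J_2(6)

The characteristic polynomial is
  det(x·I − A) = x^3 - 15*x^2 + 72*x - 108 = (x - 6)^2*(x - 3)

Eigenvalues and multiplicities (the geometric multiplicity of λ is n − rank(A − λI), which equals the number of Jordan blocks for λ):
  λ = 3: algebraic multiplicity = 1, geometric multiplicity = 1
  λ = 6: algebraic multiplicity = 2, geometric multiplicity = 1

Determining the block sizes for each eigenvalue:
  λ = 3: one block (gm = 1), so the single block has size am = 1 → block sizes [1]
  λ = 6: one block (gm = 1), so the single block has size am = 2 → block sizes [2]

Assembling the blocks gives a Jordan form
J =
  [3, 0, 0]
  [0, 6, 1]
  [0, 0, 6]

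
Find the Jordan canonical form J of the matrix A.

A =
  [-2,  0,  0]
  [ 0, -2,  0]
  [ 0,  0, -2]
J_1(-2) ⊕ J_1(-2) ⊕ J_1(-2)

The characteristic polynomial is
  det(x·I − A) = x^3 + 6*x^2 + 12*x + 8 = (x + 2)^3

Eigenvalues and multiplicities (the geometric multiplicity of λ is n − rank(A − λI), which equals the number of Jordan blocks for λ):
  λ = -2: algebraic multiplicity = 3, geometric multiplicity = 3

Determining the block sizes for each eigenvalue:
  λ = -2: gm = am = 3, so every block has size 1 → block sizes [1, 1, 1]

Assembling the blocks gives a Jordan form
J =
  [-2,  0,  0]
  [ 0, -2,  0]
  [ 0,  0, -2]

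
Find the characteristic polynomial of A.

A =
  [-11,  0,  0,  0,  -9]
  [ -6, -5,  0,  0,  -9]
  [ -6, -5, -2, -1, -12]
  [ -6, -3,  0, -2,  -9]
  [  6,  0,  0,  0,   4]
x^5 + 16*x^4 + 97*x^3 + 278*x^2 + 380*x + 200

Expanding det(x·I − A) (e.g. by cofactor expansion or by noting that A is similar to its Jordan form J, which has the same characteristic polynomial as A) gives
  χ_A(x) = x^5 + 16*x^4 + 97*x^3 + 278*x^2 + 380*x + 200
which factors as (x + 2)^3*(x + 5)^2. The eigenvalues (with algebraic multiplicities) are λ = -5 with multiplicity 2, λ = -2 with multiplicity 3.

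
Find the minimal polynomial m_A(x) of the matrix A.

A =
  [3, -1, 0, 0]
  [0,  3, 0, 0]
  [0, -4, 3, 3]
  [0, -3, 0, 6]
x^3 - 12*x^2 + 45*x - 54

The characteristic polynomial is χ_A(x) = (x - 6)*(x - 3)^3, so the eigenvalues are known. The minimal polynomial is
  m_A(x) = Π_λ (x − λ)^{k_λ}
where k_λ is the size of the *largest* Jordan block for λ (equivalently, the smallest k with (A − λI)^k v = 0 for every generalised eigenvector v of λ).

  λ = 3: largest Jordan block has size 2, contributing (x − 3)^2
  λ = 6: largest Jordan block has size 1, contributing (x − 6)

So m_A(x) = (x - 6)*(x - 3)^2 = x^3 - 12*x^2 + 45*x - 54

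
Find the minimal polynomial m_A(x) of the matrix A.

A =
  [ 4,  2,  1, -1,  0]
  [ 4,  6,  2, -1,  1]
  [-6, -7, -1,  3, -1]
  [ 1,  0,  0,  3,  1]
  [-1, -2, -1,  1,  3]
x^3 - 9*x^2 + 27*x - 27

The characteristic polynomial is χ_A(x) = (x - 3)^5, so the eigenvalues are known. The minimal polynomial is
  m_A(x) = Π_λ (x − λ)^{k_λ}
where k_λ is the size of the *largest* Jordan block for λ (equivalently, the smallest k with (A − λI)^k v = 0 for every generalised eigenvector v of λ).

  λ = 3: largest Jordan block has size 3, contributing (x − 3)^3

So m_A(x) = (x - 3)^3 = x^3 - 9*x^2 + 27*x - 27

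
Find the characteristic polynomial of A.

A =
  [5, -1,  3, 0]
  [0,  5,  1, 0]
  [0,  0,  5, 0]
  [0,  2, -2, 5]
x^4 - 20*x^3 + 150*x^2 - 500*x + 625

Expanding det(x·I − A) (e.g. by cofactor expansion or by noting that A is similar to its Jordan form J, which has the same characteristic polynomial as A) gives
  χ_A(x) = x^4 - 20*x^3 + 150*x^2 - 500*x + 625
which factors as (x - 5)^4. The eigenvalues (with algebraic multiplicities) are λ = 5 with multiplicity 4.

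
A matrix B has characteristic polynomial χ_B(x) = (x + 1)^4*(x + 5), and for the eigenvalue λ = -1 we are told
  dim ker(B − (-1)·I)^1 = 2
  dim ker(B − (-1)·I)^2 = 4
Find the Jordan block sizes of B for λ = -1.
Block sizes for λ = -1: [2, 2]

From the dimensions of kernels of powers, the number of Jordan blocks of size at least j is d_j − d_{j−1} where d_j = dim ker(N^j) (with d_0 = 0). Computing the differences gives [2, 2].
The number of blocks of size exactly k is (#blocks of size ≥ k) − (#blocks of size ≥ k + 1), so the partition is: 2 block(s) of size 2.
In nonincreasing order the block sizes are [2, 2].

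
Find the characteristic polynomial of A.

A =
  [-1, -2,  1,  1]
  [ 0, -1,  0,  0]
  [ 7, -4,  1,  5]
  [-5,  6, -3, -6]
x^4 + 7*x^3 + 18*x^2 + 20*x + 8

Expanding det(x·I − A) (e.g. by cofactor expansion or by noting that A is similar to its Jordan form J, which has the same characteristic polynomial as A) gives
  χ_A(x) = x^4 + 7*x^3 + 18*x^2 + 20*x + 8
which factors as (x + 1)*(x + 2)^3. The eigenvalues (with algebraic multiplicities) are λ = -2 with multiplicity 3, λ = -1 with multiplicity 1.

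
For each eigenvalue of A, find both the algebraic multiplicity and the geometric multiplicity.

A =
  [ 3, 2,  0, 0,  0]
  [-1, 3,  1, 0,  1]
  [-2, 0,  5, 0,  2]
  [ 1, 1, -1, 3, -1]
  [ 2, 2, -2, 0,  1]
λ = 3: alg = 5, geom = 3

Step 1 — factor the characteristic polynomial to read off the algebraic multiplicities:
  χ_A(x) = (x - 3)^5

Step 2 — compute geometric multiplicities via the rank-nullity identity g(λ) = n − rank(A − λI):
  rank(A − (3)·I) = 2, so dim ker(A − (3)·I) = n − 2 = 3

Summary:
  λ = 3: algebraic multiplicity = 5, geometric multiplicity = 3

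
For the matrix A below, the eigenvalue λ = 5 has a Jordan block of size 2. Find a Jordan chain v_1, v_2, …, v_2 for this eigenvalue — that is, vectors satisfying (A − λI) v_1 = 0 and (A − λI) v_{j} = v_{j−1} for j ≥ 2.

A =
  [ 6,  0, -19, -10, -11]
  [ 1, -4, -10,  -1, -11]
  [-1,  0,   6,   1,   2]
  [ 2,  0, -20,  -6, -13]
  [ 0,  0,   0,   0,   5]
A Jordan chain for λ = 5 of length 2:
v_1 = (1, 1, -1, 2, 0)ᵀ
v_2 = (1, 0, 0, 0, 0)ᵀ

Let N = A − (5)·I. We want v_2 with N^2 v_2 = 0 but N^1 v_2 ≠ 0; then v_{j-1} := N · v_j for j = 2, …, 2.

Pick v_2 = (1, 0, 0, 0, 0)ᵀ.
Then v_1 = N · v_2 = (1, 1, -1, 2, 0)ᵀ.

Sanity check: (A − (5)·I) v_1 = (0, 0, 0, 0, 0)ᵀ = 0. ✓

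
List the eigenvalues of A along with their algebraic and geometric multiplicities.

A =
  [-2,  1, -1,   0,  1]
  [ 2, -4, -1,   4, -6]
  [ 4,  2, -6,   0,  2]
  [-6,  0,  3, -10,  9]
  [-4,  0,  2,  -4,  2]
λ = -4: alg = 5, geom = 2

Step 1 — factor the characteristic polynomial to read off the algebraic multiplicities:
  χ_A(x) = (x + 4)^5

Step 2 — compute geometric multiplicities via the rank-nullity identity g(λ) = n − rank(A − λI):
  rank(A − (-4)·I) = 3, so dim ker(A − (-4)·I) = n − 3 = 2

Summary:
  λ = -4: algebraic multiplicity = 5, geometric multiplicity = 2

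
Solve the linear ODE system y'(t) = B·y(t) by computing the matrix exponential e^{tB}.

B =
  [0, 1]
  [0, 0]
e^{tB} =
  [1, t]
  [0, 1]

Strategy: write B = P · J · P⁻¹ where J is a Jordan canonical form, so e^{tB} = P · e^{tJ} · P⁻¹, and e^{tJ} can be computed block-by-block.

B has Jordan form
J =
  [0, 1]
  [0, 0]
(up to reordering of blocks).

Per-block formulas:
  For a 2×2 Jordan block J_2(0): exp(t · J_2(0)) = e^(0t)·(I + t·N), where N is the 2×2 nilpotent shift.

After assembling e^{tJ} and conjugating by P, we get:

e^{tB} =
  [1, t]
  [0, 1]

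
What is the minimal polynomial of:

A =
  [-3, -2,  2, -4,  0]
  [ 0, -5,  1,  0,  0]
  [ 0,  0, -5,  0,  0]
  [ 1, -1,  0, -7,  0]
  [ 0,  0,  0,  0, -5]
x^3 + 15*x^2 + 75*x + 125

The characteristic polynomial is χ_A(x) = (x + 5)^5, so the eigenvalues are known. The minimal polynomial is
  m_A(x) = Π_λ (x − λ)^{k_λ}
where k_λ is the size of the *largest* Jordan block for λ (equivalently, the smallest k with (A − λI)^k v = 0 for every generalised eigenvector v of λ).

  λ = -5: largest Jordan block has size 3, contributing (x + 5)^3

So m_A(x) = (x + 5)^3 = x^3 + 15*x^2 + 75*x + 125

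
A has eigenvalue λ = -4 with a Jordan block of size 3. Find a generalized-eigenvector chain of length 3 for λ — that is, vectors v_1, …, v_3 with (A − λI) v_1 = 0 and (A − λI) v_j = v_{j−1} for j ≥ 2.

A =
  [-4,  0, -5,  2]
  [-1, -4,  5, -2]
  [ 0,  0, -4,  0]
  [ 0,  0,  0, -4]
A Jordan chain for λ = -4 of length 3:
v_1 = (0, 5, 0, 0)ᵀ
v_2 = (-5, 5, 0, 0)ᵀ
v_3 = (0, 0, 1, 0)ᵀ

Let N = A − (-4)·I. We want v_3 with N^3 v_3 = 0 but N^2 v_3 ≠ 0; then v_{j-1} := N · v_j for j = 3, …, 2.

Pick v_3 = (0, 0, 1, 0)ᵀ.
Then v_2 = N · v_3 = (-5, 5, 0, 0)ᵀ.
Then v_1 = N · v_2 = (0, 5, 0, 0)ᵀ.

Sanity check: (A − (-4)·I) v_1 = (0, 0, 0, 0)ᵀ = 0. ✓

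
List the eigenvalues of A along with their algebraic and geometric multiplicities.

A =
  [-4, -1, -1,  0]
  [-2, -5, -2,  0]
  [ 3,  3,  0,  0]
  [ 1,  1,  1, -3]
λ = -3: alg = 4, geom = 3

Step 1 — factor the characteristic polynomial to read off the algebraic multiplicities:
  χ_A(x) = (x + 3)^4

Step 2 — compute geometric multiplicities via the rank-nullity identity g(λ) = n − rank(A − λI):
  rank(A − (-3)·I) = 1, so dim ker(A − (-3)·I) = n − 1 = 3

Summary:
  λ = -3: algebraic multiplicity = 4, geometric multiplicity = 3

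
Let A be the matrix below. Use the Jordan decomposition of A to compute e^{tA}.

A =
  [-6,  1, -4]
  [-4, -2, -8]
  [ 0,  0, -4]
e^{tA} =
  [-2*t*exp(-4*t) + exp(-4*t), t*exp(-4*t), -4*t*exp(-4*t)]
  [-4*t*exp(-4*t), 2*t*exp(-4*t) + exp(-4*t), -8*t*exp(-4*t)]
  [0, 0, exp(-4*t)]

Strategy: write A = P · J · P⁻¹ where J is a Jordan canonical form, so e^{tA} = P · e^{tJ} · P⁻¹, and e^{tJ} can be computed block-by-block.

A has Jordan form
J =
  [-4,  1,  0]
  [ 0, -4,  0]
  [ 0,  0, -4]
(up to reordering of blocks).

Per-block formulas:
  For a 2×2 Jordan block J_2(-4): exp(t · J_2(-4)) = e^(-4t)·(I + t·N), where N is the 2×2 nilpotent shift.
  For a 1×1 block at λ = -4: exp(t · [-4]) = [e^(-4t)].

After assembling e^{tJ} and conjugating by P, we get:

e^{tA} =
  [-2*t*exp(-4*t) + exp(-4*t), t*exp(-4*t), -4*t*exp(-4*t)]
  [-4*t*exp(-4*t), 2*t*exp(-4*t) + exp(-4*t), -8*t*exp(-4*t)]
  [0, 0, exp(-4*t)]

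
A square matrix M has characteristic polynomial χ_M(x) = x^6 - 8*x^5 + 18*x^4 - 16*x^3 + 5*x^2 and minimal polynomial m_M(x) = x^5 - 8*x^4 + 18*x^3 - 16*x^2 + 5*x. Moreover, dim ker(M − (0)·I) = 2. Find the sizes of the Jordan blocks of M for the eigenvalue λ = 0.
Block sizes for λ = 0: [1, 1]

Step 1 — from the characteristic polynomial, algebraic multiplicity of λ = 0 is 2. From dim ker(M − (0)·I) = 2, there are exactly 2 Jordan blocks for λ = 0.
Step 2 — from the minimal polynomial, the factor (x − 0) tells us the largest block for λ = 0 has size 1.
Step 3 — with total size 2, 2 blocks, and largest block 1, the block sizes (in nonincreasing order) are [1, 1].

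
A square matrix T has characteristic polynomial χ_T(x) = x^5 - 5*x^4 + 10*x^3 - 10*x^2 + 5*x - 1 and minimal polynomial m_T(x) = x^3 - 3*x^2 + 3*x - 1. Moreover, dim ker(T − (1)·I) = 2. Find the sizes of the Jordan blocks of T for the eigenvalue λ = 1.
Block sizes for λ = 1: [3, 2]

Step 1 — from the characteristic polynomial, algebraic multiplicity of λ = 1 is 5. From dim ker(T − (1)·I) = 2, there are exactly 2 Jordan blocks for λ = 1.
Step 2 — from the minimal polynomial, the factor (x − 1)^3 tells us the largest block for λ = 1 has size 3.
Step 3 — with total size 5, 2 blocks, and largest block 3, the block sizes (in nonincreasing order) are [3, 2].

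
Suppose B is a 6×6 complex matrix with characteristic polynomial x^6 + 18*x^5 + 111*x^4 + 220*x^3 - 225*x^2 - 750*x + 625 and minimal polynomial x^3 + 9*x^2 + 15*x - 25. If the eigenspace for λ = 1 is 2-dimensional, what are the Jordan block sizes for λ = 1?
Block sizes for λ = 1: [1, 1]

Step 1 — from the characteristic polynomial, algebraic multiplicity of λ = 1 is 2. From dim ker(B − (1)·I) = 2, there are exactly 2 Jordan blocks for λ = 1.
Step 2 — from the minimal polynomial, the factor (x − 1) tells us the largest block for λ = 1 has size 1.
Step 3 — with total size 2, 2 blocks, and largest block 1, the block sizes (in nonincreasing order) are [1, 1].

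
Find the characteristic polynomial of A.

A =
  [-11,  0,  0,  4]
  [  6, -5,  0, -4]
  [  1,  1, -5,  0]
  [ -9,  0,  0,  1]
x^4 + 20*x^3 + 150*x^2 + 500*x + 625

Expanding det(x·I − A) (e.g. by cofactor expansion or by noting that A is similar to its Jordan form J, which has the same characteristic polynomial as A) gives
  χ_A(x) = x^4 + 20*x^3 + 150*x^2 + 500*x + 625
which factors as (x + 5)^4. The eigenvalues (with algebraic multiplicities) are λ = -5 with multiplicity 4.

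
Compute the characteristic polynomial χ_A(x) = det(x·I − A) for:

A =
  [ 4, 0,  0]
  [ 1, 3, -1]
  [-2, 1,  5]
x^3 - 12*x^2 + 48*x - 64

Expanding det(x·I − A) (e.g. by cofactor expansion or by noting that A is similar to its Jordan form J, which has the same characteristic polynomial as A) gives
  χ_A(x) = x^3 - 12*x^2 + 48*x - 64
which factors as (x - 4)^3. The eigenvalues (with algebraic multiplicities) are λ = 4 with multiplicity 3.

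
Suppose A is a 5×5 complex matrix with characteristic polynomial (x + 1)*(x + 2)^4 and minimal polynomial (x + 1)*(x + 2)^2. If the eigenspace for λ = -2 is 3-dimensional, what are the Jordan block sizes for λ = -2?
Block sizes for λ = -2: [2, 1, 1]

Step 1 — from the characteristic polynomial, algebraic multiplicity of λ = -2 is 4. From dim ker(A − (-2)·I) = 3, there are exactly 3 Jordan blocks for λ = -2.
Step 2 — from the minimal polynomial, the factor (x + 2)^2 tells us the largest block for λ = -2 has size 2.
Step 3 — with total size 4, 3 blocks, and largest block 2, the block sizes (in nonincreasing order) are [2, 1, 1].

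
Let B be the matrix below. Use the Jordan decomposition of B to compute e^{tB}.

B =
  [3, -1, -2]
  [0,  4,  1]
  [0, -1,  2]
e^{tB} =
  [exp(3*t), t^2*exp(3*t)/2 - t*exp(3*t), t^2*exp(3*t)/2 - 2*t*exp(3*t)]
  [0, t*exp(3*t) + exp(3*t), t*exp(3*t)]
  [0, -t*exp(3*t), -t*exp(3*t) + exp(3*t)]

Strategy: write B = P · J · P⁻¹ where J is a Jordan canonical form, so e^{tB} = P · e^{tJ} · P⁻¹, and e^{tJ} can be computed block-by-block.

B has Jordan form
J =
  [3, 1, 0]
  [0, 3, 1]
  [0, 0, 3]
(up to reordering of blocks).

Per-block formulas:
  For a 3×3 Jordan block J_3(3): exp(t · J_3(3)) = e^(3t)·(I + t·N + (t^2/2)·N^2), where N is the 3×3 nilpotent shift.

After assembling e^{tJ} and conjugating by P, we get:

e^{tB} =
  [exp(3*t), t^2*exp(3*t)/2 - t*exp(3*t), t^2*exp(3*t)/2 - 2*t*exp(3*t)]
  [0, t*exp(3*t) + exp(3*t), t*exp(3*t)]
  [0, -t*exp(3*t), -t*exp(3*t) + exp(3*t)]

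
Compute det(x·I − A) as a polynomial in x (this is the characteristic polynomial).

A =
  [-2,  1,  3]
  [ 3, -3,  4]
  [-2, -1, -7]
x^3 + 12*x^2 + 48*x + 64

Expanding det(x·I − A) (e.g. by cofactor expansion or by noting that A is similar to its Jordan form J, which has the same characteristic polynomial as A) gives
  χ_A(x) = x^3 + 12*x^2 + 48*x + 64
which factors as (x + 4)^3. The eigenvalues (with algebraic multiplicities) are λ = -4 with multiplicity 3.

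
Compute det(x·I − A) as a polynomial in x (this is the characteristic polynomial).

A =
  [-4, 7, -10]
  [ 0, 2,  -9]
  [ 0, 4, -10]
x^3 + 12*x^2 + 48*x + 64

Expanding det(x·I − A) (e.g. by cofactor expansion or by noting that A is similar to its Jordan form J, which has the same characteristic polynomial as A) gives
  χ_A(x) = x^3 + 12*x^2 + 48*x + 64
which factors as (x + 4)^3. The eigenvalues (with algebraic multiplicities) are λ = -4 with multiplicity 3.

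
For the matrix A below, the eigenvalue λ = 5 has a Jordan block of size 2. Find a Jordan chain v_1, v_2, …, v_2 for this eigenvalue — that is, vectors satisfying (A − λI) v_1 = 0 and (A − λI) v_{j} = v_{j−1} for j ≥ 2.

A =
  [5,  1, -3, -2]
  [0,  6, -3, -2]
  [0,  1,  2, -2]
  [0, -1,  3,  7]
A Jordan chain for λ = 5 of length 2:
v_1 = (1, 1, 1, -1)ᵀ
v_2 = (0, 1, 0, 0)ᵀ

Let N = A − (5)·I. We want v_2 with N^2 v_2 = 0 but N^1 v_2 ≠ 0; then v_{j-1} := N · v_j for j = 2, …, 2.

Pick v_2 = (0, 1, 0, 0)ᵀ.
Then v_1 = N · v_2 = (1, 1, 1, -1)ᵀ.

Sanity check: (A − (5)·I) v_1 = (0, 0, 0, 0)ᵀ = 0. ✓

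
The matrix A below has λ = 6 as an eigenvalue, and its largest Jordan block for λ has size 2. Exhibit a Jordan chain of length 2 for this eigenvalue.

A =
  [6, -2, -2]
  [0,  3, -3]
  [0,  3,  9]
A Jordan chain for λ = 6 of length 2:
v_1 = (-2, -3, 3)ᵀ
v_2 = (0, 1, 0)ᵀ

Let N = A − (6)·I. We want v_2 with N^2 v_2 = 0 but N^1 v_2 ≠ 0; then v_{j-1} := N · v_j for j = 2, …, 2.

Pick v_2 = (0, 1, 0)ᵀ.
Then v_1 = N · v_2 = (-2, -3, 3)ᵀ.

Sanity check: (A − (6)·I) v_1 = (0, 0, 0)ᵀ = 0. ✓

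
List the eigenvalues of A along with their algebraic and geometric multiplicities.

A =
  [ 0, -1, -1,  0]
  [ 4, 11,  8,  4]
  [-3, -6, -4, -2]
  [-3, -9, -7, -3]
λ = 1: alg = 4, geom = 2

Step 1 — factor the characteristic polynomial to read off the algebraic multiplicities:
  χ_A(x) = (x - 1)^4

Step 2 — compute geometric multiplicities via the rank-nullity identity g(λ) = n − rank(A − λI):
  rank(A − (1)·I) = 2, so dim ker(A − (1)·I) = n − 2 = 2

Summary:
  λ = 1: algebraic multiplicity = 4, geometric multiplicity = 2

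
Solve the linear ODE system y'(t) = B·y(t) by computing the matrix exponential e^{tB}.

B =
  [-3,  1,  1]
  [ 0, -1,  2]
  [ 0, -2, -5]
e^{tB} =
  [exp(-3*t), t*exp(-3*t), t*exp(-3*t)]
  [0, 2*t*exp(-3*t) + exp(-3*t), 2*t*exp(-3*t)]
  [0, -2*t*exp(-3*t), -2*t*exp(-3*t) + exp(-3*t)]

Strategy: write B = P · J · P⁻¹ where J is a Jordan canonical form, so e^{tB} = P · e^{tJ} · P⁻¹, and e^{tJ} can be computed block-by-block.

B has Jordan form
J =
  [-3,  1,  0]
  [ 0, -3,  0]
  [ 0,  0, -3]
(up to reordering of blocks).

Per-block formulas:
  For a 2×2 Jordan block J_2(-3): exp(t · J_2(-3)) = e^(-3t)·(I + t·N), where N is the 2×2 nilpotent shift.
  For a 1×1 block at λ = -3: exp(t · [-3]) = [e^(-3t)].

After assembling e^{tJ} and conjugating by P, we get:

e^{tB} =
  [exp(-3*t), t*exp(-3*t), t*exp(-3*t)]
  [0, 2*t*exp(-3*t) + exp(-3*t), 2*t*exp(-3*t)]
  [0, -2*t*exp(-3*t), -2*t*exp(-3*t) + exp(-3*t)]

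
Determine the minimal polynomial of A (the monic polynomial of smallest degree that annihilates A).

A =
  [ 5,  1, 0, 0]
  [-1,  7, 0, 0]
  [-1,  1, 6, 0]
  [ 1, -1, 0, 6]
x^2 - 12*x + 36

The characteristic polynomial is χ_A(x) = (x - 6)^4, so the eigenvalues are known. The minimal polynomial is
  m_A(x) = Π_λ (x − λ)^{k_λ}
where k_λ is the size of the *largest* Jordan block for λ (equivalently, the smallest k with (A − λI)^k v = 0 for every generalised eigenvector v of λ).

  λ = 6: largest Jordan block has size 2, contributing (x − 6)^2

So m_A(x) = (x - 6)^2 = x^2 - 12*x + 36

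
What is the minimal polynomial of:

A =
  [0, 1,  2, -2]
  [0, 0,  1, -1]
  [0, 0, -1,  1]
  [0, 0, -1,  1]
x^3

The characteristic polynomial is χ_A(x) = x^4, so the eigenvalues are known. The minimal polynomial is
  m_A(x) = Π_λ (x − λ)^{k_λ}
where k_λ is the size of the *largest* Jordan block for λ (equivalently, the smallest k with (A − λI)^k v = 0 for every generalised eigenvector v of λ).

  λ = 0: largest Jordan block has size 3, contributing (x − 0)^3

So m_A(x) = x^3 = x^3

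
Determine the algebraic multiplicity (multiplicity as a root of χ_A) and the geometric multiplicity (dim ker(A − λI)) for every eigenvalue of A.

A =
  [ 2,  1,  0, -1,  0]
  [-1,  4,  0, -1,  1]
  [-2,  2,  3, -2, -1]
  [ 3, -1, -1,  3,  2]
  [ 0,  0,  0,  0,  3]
λ = 3: alg = 5, geom = 2

Step 1 — factor the characteristic polynomial to read off the algebraic multiplicities:
  χ_A(x) = (x - 3)^5

Step 2 — compute geometric multiplicities via the rank-nullity identity g(λ) = n − rank(A − λI):
  rank(A − (3)·I) = 3, so dim ker(A − (3)·I) = n − 3 = 2

Summary:
  λ = 3: algebraic multiplicity = 5, geometric multiplicity = 2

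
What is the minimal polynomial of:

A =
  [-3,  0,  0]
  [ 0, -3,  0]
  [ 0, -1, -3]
x^2 + 6*x + 9

The characteristic polynomial is χ_A(x) = (x + 3)^3, so the eigenvalues are known. The minimal polynomial is
  m_A(x) = Π_λ (x − λ)^{k_λ}
where k_λ is the size of the *largest* Jordan block for λ (equivalently, the smallest k with (A − λI)^k v = 0 for every generalised eigenvector v of λ).

  λ = -3: largest Jordan block has size 2, contributing (x + 3)^2

So m_A(x) = (x + 3)^2 = x^2 + 6*x + 9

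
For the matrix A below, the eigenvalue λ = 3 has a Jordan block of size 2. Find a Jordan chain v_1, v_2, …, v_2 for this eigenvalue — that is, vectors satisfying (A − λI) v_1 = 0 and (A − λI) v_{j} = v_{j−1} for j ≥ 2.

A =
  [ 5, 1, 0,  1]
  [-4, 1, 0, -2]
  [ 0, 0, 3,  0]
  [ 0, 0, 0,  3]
A Jordan chain for λ = 3 of length 2:
v_1 = (2, -4, 0, 0)ᵀ
v_2 = (1, 0, 0, 0)ᵀ

Let N = A − (3)·I. We want v_2 with N^2 v_2 = 0 but N^1 v_2 ≠ 0; then v_{j-1} := N · v_j for j = 2, …, 2.

Pick v_2 = (1, 0, 0, 0)ᵀ.
Then v_1 = N · v_2 = (2, -4, 0, 0)ᵀ.

Sanity check: (A − (3)·I) v_1 = (0, 0, 0, 0)ᵀ = 0. ✓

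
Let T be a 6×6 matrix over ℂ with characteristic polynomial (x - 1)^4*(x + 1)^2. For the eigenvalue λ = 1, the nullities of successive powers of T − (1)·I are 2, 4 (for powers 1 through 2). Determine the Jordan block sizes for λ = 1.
Block sizes for λ = 1: [2, 2]

From the dimensions of kernels of powers, the number of Jordan blocks of size at least j is d_j − d_{j−1} where d_j = dim ker(N^j) (with d_0 = 0). Computing the differences gives [2, 2].
The number of blocks of size exactly k is (#blocks of size ≥ k) − (#blocks of size ≥ k + 1), so the partition is: 2 block(s) of size 2.
In nonincreasing order the block sizes are [2, 2].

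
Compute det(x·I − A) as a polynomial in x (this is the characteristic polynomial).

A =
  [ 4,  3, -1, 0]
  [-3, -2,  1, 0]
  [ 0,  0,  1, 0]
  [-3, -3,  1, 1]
x^4 - 4*x^3 + 6*x^2 - 4*x + 1

Expanding det(x·I − A) (e.g. by cofactor expansion or by noting that A is similar to its Jordan form J, which has the same characteristic polynomial as A) gives
  χ_A(x) = x^4 - 4*x^3 + 6*x^2 - 4*x + 1
which factors as (x - 1)^4. The eigenvalues (with algebraic multiplicities) are λ = 1 with multiplicity 4.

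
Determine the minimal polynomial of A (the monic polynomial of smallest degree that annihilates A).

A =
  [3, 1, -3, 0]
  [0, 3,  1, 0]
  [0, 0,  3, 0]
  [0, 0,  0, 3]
x^3 - 9*x^2 + 27*x - 27

The characteristic polynomial is χ_A(x) = (x - 3)^4, so the eigenvalues are known. The minimal polynomial is
  m_A(x) = Π_λ (x − λ)^{k_λ}
where k_λ is the size of the *largest* Jordan block for λ (equivalently, the smallest k with (A − λI)^k v = 0 for every generalised eigenvector v of λ).

  λ = 3: largest Jordan block has size 3, contributing (x − 3)^3

So m_A(x) = (x - 3)^3 = x^3 - 9*x^2 + 27*x - 27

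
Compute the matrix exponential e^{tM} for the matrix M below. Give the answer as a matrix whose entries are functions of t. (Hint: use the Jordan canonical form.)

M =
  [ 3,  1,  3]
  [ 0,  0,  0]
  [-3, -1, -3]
e^{tM} =
  [3*t + 1, t, 3*t]
  [0, 1, 0]
  [-3*t, -t, 1 - 3*t]

Strategy: write M = P · J · P⁻¹ where J is a Jordan canonical form, so e^{tM} = P · e^{tJ} · P⁻¹, and e^{tJ} can be computed block-by-block.

M has Jordan form
J =
  [0, 1, 0]
  [0, 0, 0]
  [0, 0, 0]
(up to reordering of blocks).

Per-block formulas:
  For a 1×1 block at λ = 0: exp(t · [0]) = [e^(0t)].
  For a 2×2 Jordan block J_2(0): exp(t · J_2(0)) = e^(0t)·(I + t·N), where N is the 2×2 nilpotent shift.

After assembling e^{tJ} and conjugating by P, we get:

e^{tM} =
  [3*t + 1, t, 3*t]
  [0, 1, 0]
  [-3*t, -t, 1 - 3*t]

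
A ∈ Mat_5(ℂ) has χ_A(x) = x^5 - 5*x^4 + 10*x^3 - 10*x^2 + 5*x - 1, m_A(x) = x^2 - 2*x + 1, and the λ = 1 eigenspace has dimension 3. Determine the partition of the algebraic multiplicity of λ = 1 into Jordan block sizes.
Block sizes for λ = 1: [2, 2, 1]

Step 1 — from the characteristic polynomial, algebraic multiplicity of λ = 1 is 5. From dim ker(A − (1)·I) = 3, there are exactly 3 Jordan blocks for λ = 1.
Step 2 — from the minimal polynomial, the factor (x − 1)^2 tells us the largest block for λ = 1 has size 2.
Step 3 — with total size 5, 3 blocks, and largest block 2, the block sizes (in nonincreasing order) are [2, 2, 1].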